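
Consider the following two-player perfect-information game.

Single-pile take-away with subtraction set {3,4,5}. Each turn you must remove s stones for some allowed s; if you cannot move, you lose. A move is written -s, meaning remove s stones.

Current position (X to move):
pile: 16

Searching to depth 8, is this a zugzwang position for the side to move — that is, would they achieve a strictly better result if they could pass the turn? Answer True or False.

zugzwang(16, X) = True

ply 1, X at 16 | -3=-1→13*; -4=-1→12; -5=-1→11
ply 2, O at 13 | -3=+1→10*; -4=+1→9; -5=+1→8
ply 3, X at 10 | -3=-1→7*; -4=-1→6; -5=-1→5
ply 4, O at 7 | -3=-1→4; -4=-1→3; -5=+1→2*
ply 5: 2 is terminal -1 (X); from 16 depth 8
pass branch (O moves first from the same position):
  | ply 1, O at 16 | -3=-1→13*; -4=-1→12; -5=-1→11
  | ply 2, X at 13 | -3=+1→10*; -4=+1→9; -5=+1→8
  | ply 3, O at 10 | -3=-1→7*; -4=-1→6; -5=-1→5
  | ply 4, X at 7 | -3=-1→4; -4=-1→3; -5=+1→2*
  | ply 5: 2 is terminal -1 (O); from 16 depth 8
X moving scores -1; X passing scores +1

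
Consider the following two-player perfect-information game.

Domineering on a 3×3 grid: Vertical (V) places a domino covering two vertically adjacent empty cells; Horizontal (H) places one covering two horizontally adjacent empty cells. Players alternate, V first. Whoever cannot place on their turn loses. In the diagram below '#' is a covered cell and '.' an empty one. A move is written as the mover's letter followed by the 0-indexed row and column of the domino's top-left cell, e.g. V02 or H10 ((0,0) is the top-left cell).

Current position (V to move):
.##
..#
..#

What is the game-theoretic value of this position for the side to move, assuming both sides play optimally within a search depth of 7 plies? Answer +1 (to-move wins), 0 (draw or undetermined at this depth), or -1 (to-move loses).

ply 1, V at .##/..#/..# | V00=-1→###/#.#/..#; V10=+1→.##/#.#/#.#*; V11=+1→.##/.##/.##
ply 2: .##/#.#/#.# is terminal -1 (H); from .##/..#/..# depth 7

value(.##/..#/..#, V) = +1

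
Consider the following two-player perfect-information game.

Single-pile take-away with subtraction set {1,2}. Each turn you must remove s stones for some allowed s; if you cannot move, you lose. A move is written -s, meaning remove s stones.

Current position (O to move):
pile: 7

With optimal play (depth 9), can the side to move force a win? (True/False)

[7] O move#1: -1:+1/6*, -2:-1/5
[6] X move#2: -1:-1/5*, -2:-1/4
[5] O move#3: -1:-1/4, -2:+1/3*
[3] X move#4: -1:-1/2*, -2:-1/1
[2] O move#5: -1:-1/1, -2:+1/0*
[0] end (terminal -1, X#6); searched 7 to 9

O winning at [7]: True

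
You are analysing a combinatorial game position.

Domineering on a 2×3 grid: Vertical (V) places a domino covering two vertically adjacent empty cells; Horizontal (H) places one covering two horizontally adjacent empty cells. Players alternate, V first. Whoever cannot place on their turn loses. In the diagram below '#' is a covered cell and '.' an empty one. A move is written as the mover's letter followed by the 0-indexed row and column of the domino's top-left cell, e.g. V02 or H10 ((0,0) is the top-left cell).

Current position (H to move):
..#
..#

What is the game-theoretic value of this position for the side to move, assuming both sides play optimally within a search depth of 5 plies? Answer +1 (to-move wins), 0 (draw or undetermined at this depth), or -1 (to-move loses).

[..#/..#] H move#1: H00:+1/###/..#*, H10:+1/..#/###
[###/..#] end (terminal -1, V#2); searched ..#/..# to 5

value(..#/..#, H) = +1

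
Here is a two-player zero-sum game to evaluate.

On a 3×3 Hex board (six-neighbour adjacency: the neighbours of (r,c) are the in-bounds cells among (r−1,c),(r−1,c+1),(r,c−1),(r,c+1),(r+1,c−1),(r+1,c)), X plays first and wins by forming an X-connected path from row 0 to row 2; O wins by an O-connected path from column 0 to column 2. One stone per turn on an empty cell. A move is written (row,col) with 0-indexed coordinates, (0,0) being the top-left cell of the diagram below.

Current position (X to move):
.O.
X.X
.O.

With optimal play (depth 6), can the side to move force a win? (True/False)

X winning at [.O./X.X/.O.]: True

p1 X@[.O./X.X/.O.]: (0,0)[XO./X.X/.O.]+1* (0,2)[.OX/X.X/.O.]+1 (1,1)[.O./XXX/.O.]+1 (2,0)[.O./X.X/XO.]+1 (2,2)[.O./X.X/.OX]+1
p2 O@[XO./X.X/.O.]: (0,2)[XOO/X.X/.O.]-1* (1,1)[XO./XOX/.O.]-1 (2,0)[XO./X.X/OO.]-1 (2,2)[XO./X.X/.OO]-1
p3 X@[XOO/X.X/.O.]: (1,1)[XOO/XXX/.O.]+1* (2,0)[XOO/X.X/XO.]+1 (2,2)[XOO/X.X/.OX]+1
p4 O@[XOO/XXX/.O.]: (2,0)[XOO/XXX/OO.]-1* (2,2)[XOO/XXX/.OO]-1
p5 X@[XOO/XXX/OO.]: (2,2)[XOO/XXX/OOX]+1*
p6 O@[XOO/XXX/OOX] terminal -1; root [.O./X.X/.O.] d6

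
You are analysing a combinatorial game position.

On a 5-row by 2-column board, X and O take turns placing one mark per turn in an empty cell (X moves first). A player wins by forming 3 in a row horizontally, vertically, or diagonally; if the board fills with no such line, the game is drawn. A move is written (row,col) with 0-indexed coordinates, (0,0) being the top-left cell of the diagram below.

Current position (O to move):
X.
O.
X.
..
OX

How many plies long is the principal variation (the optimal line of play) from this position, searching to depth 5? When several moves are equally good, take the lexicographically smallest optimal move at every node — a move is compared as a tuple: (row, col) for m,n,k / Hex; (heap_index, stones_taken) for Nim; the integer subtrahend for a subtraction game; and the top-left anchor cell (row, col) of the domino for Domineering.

PV length from [X./O./X./../OX]: 5 plies

ply 1, O at X./O./X./../OX | (0,1)=+0→XO/O./X./../OX*; (1,1)=+0→X./OO/X./../OX; (2,1)=+0→X./O./XO/../OX; (3,0)=+0→X./O./X./O./OX; (3,1)=+0→X./O./X./.O/OX
ply 2, X at XO/O./X./../OX | (1,1)=+0→XO/OX/X./../OX*; (2,1)=+0→XO/O./XX/../OX; (3,0)=+0→XO/O./X./X./OX; (3,1)=+0→XO/O./X./.X/OX
ply 3, O at XO/OX/X./../OX | (2,1)=+0→XO/OX/XO/../OX*; (3,0)=+0→XO/OX/X./O./OX; (3,1)=+0→XO/OX/X./.O/OX
ply 4, X at XO/OX/XO/../OX | (3,0)=+0→XO/OX/XO/X./OX*; (3,1)=+0→XO/OX/XO/.X/OX
ply 5, O at XO/OX/XO/X./OX | (3,1)=+0→XO/OX/XO/XO/OX*
ply 6: XO/OX/XO/XO/OX is terminal +0 (X); from X./O./X./../OX depth 5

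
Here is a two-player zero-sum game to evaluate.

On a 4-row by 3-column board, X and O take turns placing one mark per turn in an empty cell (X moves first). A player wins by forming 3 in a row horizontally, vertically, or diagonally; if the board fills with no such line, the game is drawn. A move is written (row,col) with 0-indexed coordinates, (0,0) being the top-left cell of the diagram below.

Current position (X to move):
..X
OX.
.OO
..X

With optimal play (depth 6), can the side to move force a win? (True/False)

[..X/OX./.OO/..X] X move#1: (0,0):-1/X.X/OX./.OO/..X, (0,1):-1/.XX/OX./.OO/..X, (1,2):-1/..X/OXX/.OO/..X, (2,0):+1/..X/OX./XOO/..X*, (3,0):-1/..X/OX./.OO/X.X, (3,1):-1/..X/OX./.OO/.XX
[..X/OX./XOO/..X] end (terminal -1, O#2); searched ..X/OX./.OO/..X to 6

X winning at [..X/OX./.OO/..X]: True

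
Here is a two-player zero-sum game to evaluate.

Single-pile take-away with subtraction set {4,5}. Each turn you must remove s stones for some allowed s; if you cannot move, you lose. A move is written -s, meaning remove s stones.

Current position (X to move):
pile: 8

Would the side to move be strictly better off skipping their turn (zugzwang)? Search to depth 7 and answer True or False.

[8] X move#1: -4:-1/4, -5:+1/3*
[3] end (terminal -1, O#2); searched 8 to 7
if X skipped the turn, O would face:
~ [8] O move#1: -4:-1/4, -5:+1/3*
~ [3] end (terminal -1, X#2); searched 8 to 7
compare (X): move=+1 vs pass=-1

zugzwang(8, X) = False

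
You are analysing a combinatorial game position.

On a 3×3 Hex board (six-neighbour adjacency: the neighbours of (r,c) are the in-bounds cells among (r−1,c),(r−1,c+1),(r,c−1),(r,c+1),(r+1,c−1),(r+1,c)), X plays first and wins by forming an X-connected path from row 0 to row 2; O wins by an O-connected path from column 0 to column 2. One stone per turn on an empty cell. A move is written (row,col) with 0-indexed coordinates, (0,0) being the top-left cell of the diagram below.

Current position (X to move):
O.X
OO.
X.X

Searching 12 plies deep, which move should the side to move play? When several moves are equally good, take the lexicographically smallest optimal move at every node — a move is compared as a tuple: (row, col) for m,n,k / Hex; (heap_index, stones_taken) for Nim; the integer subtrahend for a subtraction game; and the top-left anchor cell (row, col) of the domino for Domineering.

X's best at [O.X/OO./X.X]: (1,2)

[O.X/OO./X.X] X move#1: (0,1):-1/OXX/OO./X.X, (1,2):+1/O.X/OOX/X.X*, (2,1):-1/O.X/OO./XXX
[O.X/OOX/X.X] end (terminal -1, O#2); searched O.X/OO./X.X to 12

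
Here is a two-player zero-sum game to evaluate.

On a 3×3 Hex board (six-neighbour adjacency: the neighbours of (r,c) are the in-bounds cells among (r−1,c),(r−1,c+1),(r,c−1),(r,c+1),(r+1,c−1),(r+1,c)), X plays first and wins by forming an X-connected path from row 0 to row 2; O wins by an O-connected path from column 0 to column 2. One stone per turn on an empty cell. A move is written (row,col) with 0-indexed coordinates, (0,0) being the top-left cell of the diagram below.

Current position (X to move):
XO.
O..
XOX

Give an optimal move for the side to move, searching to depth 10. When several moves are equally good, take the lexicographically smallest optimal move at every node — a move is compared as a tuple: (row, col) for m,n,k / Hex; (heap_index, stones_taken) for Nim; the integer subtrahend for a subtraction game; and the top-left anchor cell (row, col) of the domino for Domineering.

X's best at [XO./O../XOX]: (0,2)

ply 1, X at XO./O../XOX | (0,2)=+1→XOX/O../XOX*; (1,1)=-1→XO./OX./XOX; (1,2)=-1→XO./O.X/XOX
ply 2, O at XOX/O../XOX | (1,1)=-1→XOX/OO./XOX*; (1,2)=-1→XOX/O.O/XOX
ply 3, X at XOX/OO./XOX | (1,2)=+1→XOX/OOX/XOX*
ply 4: XOX/OOX/XOX is terminal -1 (O); from XO./O../XOX depth 10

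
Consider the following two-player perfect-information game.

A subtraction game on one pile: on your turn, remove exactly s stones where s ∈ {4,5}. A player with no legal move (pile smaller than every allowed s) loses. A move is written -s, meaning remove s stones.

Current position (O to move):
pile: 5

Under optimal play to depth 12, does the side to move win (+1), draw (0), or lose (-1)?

value(5, O) = +1

[5] O move#1: -4:+1/1*, -5:+1/0
[1] end (terminal -1, X#2); searched 5 to 12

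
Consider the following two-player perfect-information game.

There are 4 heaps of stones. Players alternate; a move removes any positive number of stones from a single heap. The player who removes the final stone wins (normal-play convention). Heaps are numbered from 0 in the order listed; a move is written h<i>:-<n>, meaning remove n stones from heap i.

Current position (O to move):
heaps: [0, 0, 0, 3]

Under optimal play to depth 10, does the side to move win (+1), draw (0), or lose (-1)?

value((0,0,0,3), O) = +1

p1 O@[(0,0,0,3)]: h3:-1[(0,0,0,2)]-1 h3:-2[(0,0,0,1)]-1 h3:-3[(0,0,0,0)]+1*
p2 X@[(0,0,0,0)] terminal -1; root [(0,0,0,3)] d10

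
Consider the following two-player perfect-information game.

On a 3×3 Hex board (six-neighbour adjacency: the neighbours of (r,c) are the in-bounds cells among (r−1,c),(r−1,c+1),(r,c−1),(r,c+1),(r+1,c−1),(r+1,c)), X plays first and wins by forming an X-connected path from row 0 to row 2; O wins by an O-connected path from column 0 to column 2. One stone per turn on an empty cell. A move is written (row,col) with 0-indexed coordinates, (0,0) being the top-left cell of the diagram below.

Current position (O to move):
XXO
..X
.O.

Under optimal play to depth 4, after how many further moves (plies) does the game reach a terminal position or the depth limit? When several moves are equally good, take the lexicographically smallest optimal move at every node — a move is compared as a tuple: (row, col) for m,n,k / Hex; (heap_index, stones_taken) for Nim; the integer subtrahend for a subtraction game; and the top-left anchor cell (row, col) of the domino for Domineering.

PV length from [XXO/..X/.O.]: 3 plies

p1 O@[XXO/..X/.O.]: (1,0)[XXO/O.X/.O.]-1 (1,1)[XXO/.OX/.O.]+1* (2,0)[XXO/..X/OO.]+1 (2,2)[XXO/..X/.OO]-1
p2 X@[XXO/.OX/.O.]: (1,0)[XXO/XOX/.O.]-1* (2,0)[XXO/.OX/XO.]-1 (2,2)[XXO/.OX/.OX]-1
p3 O@[XXO/XOX/.O.]: (2,0)[XXO/XOX/OO.]+1* (2,2)[XXO/XOX/.OO]-1
p4 X@[XXO/XOX/OO.] terminal -1; root [XXO/..X/.O.] d4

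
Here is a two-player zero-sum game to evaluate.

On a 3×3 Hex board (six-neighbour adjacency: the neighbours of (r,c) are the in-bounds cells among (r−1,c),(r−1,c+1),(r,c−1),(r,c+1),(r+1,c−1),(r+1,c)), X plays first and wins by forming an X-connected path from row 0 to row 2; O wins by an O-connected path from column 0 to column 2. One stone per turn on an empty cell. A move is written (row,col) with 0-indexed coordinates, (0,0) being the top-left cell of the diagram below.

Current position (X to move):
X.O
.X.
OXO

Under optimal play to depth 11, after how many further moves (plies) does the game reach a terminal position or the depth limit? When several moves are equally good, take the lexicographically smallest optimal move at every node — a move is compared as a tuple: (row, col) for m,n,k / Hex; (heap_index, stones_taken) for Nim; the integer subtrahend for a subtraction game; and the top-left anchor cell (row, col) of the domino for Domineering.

PV length from [X.O/.X./OXO]: 1 ply

[X.O/.X./OXO] X move#1: (0,1):+1/XXO/.X./OXO*, (1,0):+1/X.O/XX./OXO, (1,2):+1/X.O/.XX/OXO
[XXO/.X./OXO] end (terminal -1, O#2); searched X.O/.X./OXO to 11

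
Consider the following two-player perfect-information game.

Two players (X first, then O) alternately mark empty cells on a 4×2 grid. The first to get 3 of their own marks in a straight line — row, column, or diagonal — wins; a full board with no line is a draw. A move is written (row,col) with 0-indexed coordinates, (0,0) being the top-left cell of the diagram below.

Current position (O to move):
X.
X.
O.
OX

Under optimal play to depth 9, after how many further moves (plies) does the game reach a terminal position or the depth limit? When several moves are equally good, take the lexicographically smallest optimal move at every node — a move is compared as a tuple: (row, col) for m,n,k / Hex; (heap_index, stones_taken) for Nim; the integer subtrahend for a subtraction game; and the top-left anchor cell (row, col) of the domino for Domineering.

PV length from [X./X./O./OX]: 3 plies

p1 O@[X./X./O./OX]: (0,1)[XO/X./O./OX]+0* (1,1)[X./XO/O./OX]+0 (2,1)[X./X./OO/OX]+0
p2 X@[XO/X./O./OX]: (1,1)[XO/XX/O./OX]+0* (2,1)[XO/X./OX/OX]+0
p3 O@[XO/XX/O./OX]: (2,1)[XO/XX/OO/OX]+0*
p4 X@[XO/XX/OO/OX] terminal +0; root [X./X./O./OX] d9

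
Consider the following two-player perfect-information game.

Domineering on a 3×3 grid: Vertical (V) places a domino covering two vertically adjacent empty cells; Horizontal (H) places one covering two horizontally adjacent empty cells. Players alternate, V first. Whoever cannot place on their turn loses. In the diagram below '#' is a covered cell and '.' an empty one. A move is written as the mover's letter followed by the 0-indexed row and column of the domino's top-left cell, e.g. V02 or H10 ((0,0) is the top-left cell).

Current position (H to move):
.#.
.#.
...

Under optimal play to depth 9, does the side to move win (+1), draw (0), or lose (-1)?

p1 H@[.#./.#./...]: H20[.#./.#./##.]-1* H21[.#./.#./.##]-1
p2 V@[.#./.#./##.]: V00[##./##./##.]+1* V02[.##/.##/##.]+1 V12[.#./.##/###]+1
p3 H@[##./##./##.] terminal -1; root [.#./.#./...] d9

value(.#./.#./..., H) = -1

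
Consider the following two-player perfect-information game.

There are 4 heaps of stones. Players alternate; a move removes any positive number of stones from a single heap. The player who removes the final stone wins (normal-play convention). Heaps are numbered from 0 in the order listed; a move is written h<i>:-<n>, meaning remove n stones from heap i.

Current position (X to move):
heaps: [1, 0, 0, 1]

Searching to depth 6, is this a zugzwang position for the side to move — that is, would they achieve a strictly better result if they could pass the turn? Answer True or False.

zugzwang((1,0,0,1), X) = True

p1 X@[(1,0,0,1)]: h0:-1[(0,0,0,1)]-1* h3:-1[(1,0,0,0)]-1
p2 O@[(0,0,0,1)]: h3:-1[(0,0,0,0)]+1*
p3 X@[(0,0,0,0)] terminal -1; root [(1,0,0,1)] d6
suppose X passes — search the same position with O to move:
pass> p1 O@[(1,0,0,1)]: h0:-1[(0,0,0,1)]-1* h3:-1[(1,0,0,0)]-1
pass> p2 X@[(0,0,0,1)]: h3:-1[(0,0,0,0)]+1*
pass> p3 O@[(0,0,0,0)] terminal -1; root [(1,0,0,1)] d6
for X: play -1, pass +1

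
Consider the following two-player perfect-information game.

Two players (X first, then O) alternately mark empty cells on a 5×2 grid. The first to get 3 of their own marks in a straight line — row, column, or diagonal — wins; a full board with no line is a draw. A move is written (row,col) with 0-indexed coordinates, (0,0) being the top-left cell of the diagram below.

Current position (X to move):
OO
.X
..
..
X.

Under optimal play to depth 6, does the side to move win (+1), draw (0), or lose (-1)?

[OO/.X/../../X.] X move#1: (1,0):+0/OO/XX/../../X.*, (2,0):+0/OO/.X/X./../X., (2,1):+0/OO/.X/.X/../X., (3,0):+0/OO/.X/../X./X., (3,1):+0/OO/.X/../.X/X., (4,1):+0/OO/.X/../../XX
[OO/XX/../../X.] O move#2: (2,0):+0/OO/XX/O./../X.*, (2,1):+0/OO/XX/.O/../X., (3,0):+0/OO/XX/../O./X., (3,1):+0/OO/XX/../.O/X., (4,1):+0/OO/XX/../../XO
[OO/XX/O./../X.] X move#3: (2,1):+0/OO/XX/OX/../X.*, (3,0):+0/OO/XX/O./X./X., (3,1):+0/OO/XX/O./.X/X., (4,1):+0/OO/XX/O./../XX
[OO/XX/OX/../X.] O move#4: (3,0):-1/OO/XX/OX/O./X., (3,1):+0/OO/XX/OX/.O/X.*, (4,1):-1/OO/XX/OX/../XO
[OO/XX/OX/.O/X.] X move#5: (3,0):+0/OO/XX/OX/XO/X.*, (4,1):+0/OO/XX/OX/.O/XX
[OO/XX/OX/XO/X.] O move#6: (4,1):+0/OO/XX/OX/XO/XO*
[OO/XX/OX/XO/XO] end (terminal +0, X#7); searched OO/.X/../../X. to 6

value(OO/.X/../../X., X) = 0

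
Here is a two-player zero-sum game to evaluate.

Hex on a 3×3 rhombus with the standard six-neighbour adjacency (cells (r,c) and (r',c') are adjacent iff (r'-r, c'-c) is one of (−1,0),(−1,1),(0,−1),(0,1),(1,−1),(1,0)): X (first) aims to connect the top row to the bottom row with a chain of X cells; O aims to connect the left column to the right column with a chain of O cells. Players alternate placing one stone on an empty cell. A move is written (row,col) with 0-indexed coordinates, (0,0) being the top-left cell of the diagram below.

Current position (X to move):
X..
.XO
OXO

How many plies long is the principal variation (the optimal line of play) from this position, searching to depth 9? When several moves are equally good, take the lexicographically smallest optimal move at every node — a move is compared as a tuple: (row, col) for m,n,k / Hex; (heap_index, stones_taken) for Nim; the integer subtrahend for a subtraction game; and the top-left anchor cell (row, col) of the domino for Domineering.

PV length from [X../.XO/OXO]: 1 ply

ply 1, X at X../.XO/OXO | (0,1)=+1→XX./.XO/OXO*; (0,2)=+1→X.X/.XO/OXO; (1,0)=+1→X../XXO/OXO
ply 2: XX./.XO/OXO is terminal -1 (O); from X../.XO/OXO depth 9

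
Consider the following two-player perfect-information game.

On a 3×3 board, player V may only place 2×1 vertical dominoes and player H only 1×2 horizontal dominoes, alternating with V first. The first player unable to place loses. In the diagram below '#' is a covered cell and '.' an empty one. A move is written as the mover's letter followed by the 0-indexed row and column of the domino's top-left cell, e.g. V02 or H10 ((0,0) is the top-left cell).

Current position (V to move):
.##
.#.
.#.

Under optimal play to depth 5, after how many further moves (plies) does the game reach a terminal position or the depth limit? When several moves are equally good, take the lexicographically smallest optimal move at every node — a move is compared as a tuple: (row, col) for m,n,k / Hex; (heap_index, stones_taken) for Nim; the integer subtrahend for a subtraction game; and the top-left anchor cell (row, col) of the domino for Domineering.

PV length from [.##/.#./.#.]: 1 ply

p1 V@[.##/.#./.#.]: V00[###/##./.#.]+1* V10[.##/##./##.]+1 V12[.##/.##/.##]+1
p2 H@[###/##./.#.] terminal -1; root [.##/.#./.#.] d5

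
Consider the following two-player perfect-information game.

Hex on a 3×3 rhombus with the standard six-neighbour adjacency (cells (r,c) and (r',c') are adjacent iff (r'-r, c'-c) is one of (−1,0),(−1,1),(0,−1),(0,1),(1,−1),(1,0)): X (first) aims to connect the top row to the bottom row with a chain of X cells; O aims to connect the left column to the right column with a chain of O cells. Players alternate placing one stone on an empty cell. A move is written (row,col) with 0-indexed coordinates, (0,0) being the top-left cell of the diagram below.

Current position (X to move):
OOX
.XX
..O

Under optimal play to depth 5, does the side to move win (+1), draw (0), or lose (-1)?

value(OOX/.XX/..O, X) = +1

[OOX/.XX/..O] X move#1: (1,0):+1/OOX/XXX/..O*, (2,0):+1/OOX/.XX/X.O, (2,1):+1/OOX/.XX/.XO
[OOX/XXX/..O] O move#2: (2,0):-1/OOX/XXX/O.O*, (2,1):-1/OOX/XXX/.OO
[OOX/XXX/O.O] X move#3: (2,1):+1/OOX/XXX/OXO*
[OOX/XXX/OXO] end (terminal -1, O#4); searched OOX/.XX/..O to 5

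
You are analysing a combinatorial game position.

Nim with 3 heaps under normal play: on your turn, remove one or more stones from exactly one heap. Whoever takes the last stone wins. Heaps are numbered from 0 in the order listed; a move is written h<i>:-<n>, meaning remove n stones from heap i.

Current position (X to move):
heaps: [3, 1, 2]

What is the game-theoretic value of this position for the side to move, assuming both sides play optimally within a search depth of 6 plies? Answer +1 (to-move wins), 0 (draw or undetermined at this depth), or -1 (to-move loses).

value((3,1,2), X) = -1

ply 1, X at (3,1,2) | h0:-1=-1→(2,1,2)*; h0:-2=-1→(1,1,2); h0:-3=-1→(0,1,2); h1:-1=-1→(3,0,2); h2:-1=-1→(3,1,1); h2:-2=-1→(3,1,0)
ply 2, O at (2,1,2) | h0:-1=-1→(1,1,2); h0:-2=-1→(0,1,2); h1:-1=+1→(2,0,2)*; h2:-1=-1→(2,1,1); h2:-2=-1→(2,1,0)
ply 3, X at (2,0,2) | h0:-1=-1→(1,0,2)*; h0:-2=-1→(0,0,2); h2:-1=-1→(2,0,1); h2:-2=-1→(2,0,0)
ply 4, O at (1,0,2) | h0:-1=-1→(0,0,2); h2:-1=+1→(1,0,1)*; h2:-2=-1→(1,0,0)
ply 5, X at (1,0,1) | h0:-1=-1→(0,0,1)*; h2:-1=-1→(1,0,0)
ply 6, O at (0,0,1) | h2:-1=+1→(0,0,0)*
ply 7: (0,0,0) is terminal -1 (X); from (3,1,2) depth 6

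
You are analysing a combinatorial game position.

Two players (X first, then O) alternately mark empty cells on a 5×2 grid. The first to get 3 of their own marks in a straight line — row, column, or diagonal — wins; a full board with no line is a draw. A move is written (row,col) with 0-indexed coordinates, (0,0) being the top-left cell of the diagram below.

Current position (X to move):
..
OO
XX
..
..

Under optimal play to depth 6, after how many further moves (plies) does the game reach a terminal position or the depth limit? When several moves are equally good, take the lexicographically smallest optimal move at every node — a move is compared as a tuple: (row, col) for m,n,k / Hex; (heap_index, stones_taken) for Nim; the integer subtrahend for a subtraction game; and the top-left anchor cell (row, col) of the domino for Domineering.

[../OO/XX/../..] X move#1: (0,0):+0/X./OO/XX/../..*, (0,1):+0/.X/OO/XX/../.., (3,0):+0/../OO/XX/X./.., (3,1):+0/../OO/XX/.X/.., (4,0):+0/../OO/XX/../X., (4,1):+0/../OO/XX/../.X
[X./OO/XX/../..] O move#2: (0,1):+0/XO/OO/XX/../..*, (3,0):+0/X./OO/XX/O./.., (3,1):+0/X./OO/XX/.O/.., (4,0):+0/X./OO/XX/../O., (4,1):+0/X./OO/XX/../.O
[XO/OO/XX/../..] X move#3: (3,0):+0/XO/OO/XX/X./..*, (3,1):+0/XO/OO/XX/.X/.., (4,0):+0/XO/OO/XX/../X., (4,1):+0/XO/OO/XX/../.X
[XO/OO/XX/X./..] O move#4: (3,1):-1/XO/OO/XX/XO/.., (4,0):+0/XO/OO/XX/X./O.*, (4,1):-1/XO/OO/XX/X./.O
[XO/OO/XX/X./O.] X move#5: (3,1):+0/XO/OO/XX/XX/O.*, (4,1):+0/XO/OO/XX/X./OX
[XO/OO/XX/XX/O.] O move#6: (4,1):+0/XO/OO/XX/XX/OO*
[XO/OO/XX/XX/OO] end (terminal +0, X#7); searched ../OO/XX/../.. to 6

PV length from [../OO/XX/../..]: 6 plies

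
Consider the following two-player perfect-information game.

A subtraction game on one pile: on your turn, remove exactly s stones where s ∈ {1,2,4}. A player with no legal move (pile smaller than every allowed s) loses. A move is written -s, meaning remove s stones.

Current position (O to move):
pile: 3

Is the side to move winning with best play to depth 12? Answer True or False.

O winning at [3]: False

ply 1, O at 3 | -1=-1→2*; -2=-1→1
ply 2, X at 2 | -1=-1→1; -2=+1→0*
ply 3: 0 is terminal -1 (O); from 3 depth 12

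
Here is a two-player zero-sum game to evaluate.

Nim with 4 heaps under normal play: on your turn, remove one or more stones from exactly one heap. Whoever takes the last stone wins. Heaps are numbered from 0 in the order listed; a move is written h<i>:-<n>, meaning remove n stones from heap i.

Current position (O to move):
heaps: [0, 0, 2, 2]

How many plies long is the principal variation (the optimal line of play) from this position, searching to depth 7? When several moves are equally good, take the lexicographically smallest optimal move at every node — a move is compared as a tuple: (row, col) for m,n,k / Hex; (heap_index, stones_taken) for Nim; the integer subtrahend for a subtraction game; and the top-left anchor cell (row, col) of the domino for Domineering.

PV length from [(0,0,2,2)]: 4 plies

[(0,0,2,2)] O move#1: h2:-1:-1/(0,0,1,2)*, h2:-2:-1/(0,0,0,2), h3:-1:-1/(0,0,2,1), h3:-2:-1/(0,0,2,0)
[(0,0,1,2)] X move#2: h2:-1:-1/(0,0,0,2), h3:-1:+1/(0,0,1,1)*, h3:-2:-1/(0,0,1,0)
[(0,0,1,1)] O move#3: h2:-1:-1/(0,0,0,1)*, h3:-1:-1/(0,0,1,0)
[(0,0,0,1)] X move#4: h3:-1:+1/(0,0,0,0)*
[(0,0,0,0)] end (terminal -1, O#5); searched (0,0,2,2) to 7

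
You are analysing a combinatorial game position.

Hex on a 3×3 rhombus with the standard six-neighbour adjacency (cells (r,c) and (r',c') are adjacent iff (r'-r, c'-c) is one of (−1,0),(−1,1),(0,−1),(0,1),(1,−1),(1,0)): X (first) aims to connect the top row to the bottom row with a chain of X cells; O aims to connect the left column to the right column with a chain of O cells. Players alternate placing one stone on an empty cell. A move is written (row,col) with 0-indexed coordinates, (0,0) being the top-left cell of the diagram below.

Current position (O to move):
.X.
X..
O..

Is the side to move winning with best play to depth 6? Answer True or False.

[.X./X../O..] O move#1: (0,0):-1/OX./X../O.., (0,2):+1/.XO/X../O..*, (1,1):+1/.X./XO./O.., (1,2):+1/.X./X.O/O.., (2,1):+1/.X./X../OO., (2,2):+1/.X./X../O.O
[.XO/X../O..] X move#2: (0,0):-1/XXO/X../O..*, (1,1):-1/.XO/XX./O.., (1,2):-1/.XO/X.X/O.., (2,1):-1/.XO/X../OX., (2,2):-1/.XO/X../O.X
[XXO/X../O..] O move#3: (1,1):+1/XXO/XO./O..*, (1,2):+1/XXO/X.O/O.., (2,1):+1/XXO/X../OO., (2,2):+1/XXO/X../O.O
[XXO/XO./O..] end (terminal -1, X#4); searched .X./X../O.. to 6

O winning at [.X./X../O..]: True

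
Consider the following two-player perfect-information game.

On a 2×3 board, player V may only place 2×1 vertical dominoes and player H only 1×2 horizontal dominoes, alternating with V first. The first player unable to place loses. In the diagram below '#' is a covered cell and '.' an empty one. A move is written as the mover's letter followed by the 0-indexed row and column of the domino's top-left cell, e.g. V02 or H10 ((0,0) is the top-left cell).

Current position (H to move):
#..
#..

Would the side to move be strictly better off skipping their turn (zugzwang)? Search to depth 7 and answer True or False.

zugzwang(#../#.., H) = False

ply 1, H at #../#.. | H01=+1→###/#..*; H11=+1→#../###
ply 2: ###/#.. is terminal -1 (V); from #../#.. depth 7
suppose H passes — search the same position with V to move:
pass> ply 1, V at #../#.. | V01=+1→##./##.*; V02=+1→#.#/#.#
pass> ply 2: ##./##. is terminal -1 (H); from #../#.. depth 7
for H: play +1, pass -1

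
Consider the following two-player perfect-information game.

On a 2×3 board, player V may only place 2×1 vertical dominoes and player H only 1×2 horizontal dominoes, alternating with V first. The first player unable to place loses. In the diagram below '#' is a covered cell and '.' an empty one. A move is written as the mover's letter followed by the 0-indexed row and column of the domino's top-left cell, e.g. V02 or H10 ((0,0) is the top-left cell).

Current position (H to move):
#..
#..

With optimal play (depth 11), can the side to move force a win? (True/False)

[#../#..] H move#1: H01:+1/###/#..*, H11:+1/#../###
[###/#..] end (terminal -1, V#2); searched #../#.. to 11

H winning at [#../#..]: True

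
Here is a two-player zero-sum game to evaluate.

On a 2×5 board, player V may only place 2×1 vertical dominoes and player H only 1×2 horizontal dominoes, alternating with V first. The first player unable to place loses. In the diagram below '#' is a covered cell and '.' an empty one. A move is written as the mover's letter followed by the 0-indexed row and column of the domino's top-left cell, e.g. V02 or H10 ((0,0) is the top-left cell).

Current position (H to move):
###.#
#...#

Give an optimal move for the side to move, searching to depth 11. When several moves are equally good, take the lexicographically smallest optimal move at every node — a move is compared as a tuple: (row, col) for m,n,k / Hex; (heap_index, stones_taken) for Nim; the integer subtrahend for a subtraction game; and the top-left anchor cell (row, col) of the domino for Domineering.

[###.#/#...#] H move#1: H11:-1/###.#/###.#, H12:+1/###.#/#.###*
[###.#/#.###] end (terminal -1, V#2); searched ###.#/#...# to 11

H's best at [###.#/#...#]: H12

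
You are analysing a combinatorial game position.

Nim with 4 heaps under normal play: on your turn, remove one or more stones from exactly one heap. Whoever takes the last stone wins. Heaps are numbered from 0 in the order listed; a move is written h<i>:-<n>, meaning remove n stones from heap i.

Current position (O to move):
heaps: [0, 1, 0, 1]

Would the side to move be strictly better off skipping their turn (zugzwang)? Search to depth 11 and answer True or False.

p1 O@[(0,1,0,1)]: h1:-1[(0,0,0,1)]-1* h3:-1[(0,1,0,0)]-1
p2 X@[(0,0,0,1)]: h3:-1[(0,0,0,0)]+1*
p3 O@[(0,0,0,0)] terminal -1; root [(0,1,0,1)] d11
suppose O passes — search the same position with X to move:
pass> p1 X@[(0,1,0,1)]: h1:-1[(0,0,0,1)]-1* h3:-1[(0,1,0,0)]-1
pass> p2 O@[(0,0,0,1)]: h3:-1[(0,0,0,0)]+1*
pass> p3 X@[(0,0,0,0)] terminal -1; root [(0,1,0,1)] d11
for O: play -1, pass +1

zugzwang((0,1,0,1), O) = True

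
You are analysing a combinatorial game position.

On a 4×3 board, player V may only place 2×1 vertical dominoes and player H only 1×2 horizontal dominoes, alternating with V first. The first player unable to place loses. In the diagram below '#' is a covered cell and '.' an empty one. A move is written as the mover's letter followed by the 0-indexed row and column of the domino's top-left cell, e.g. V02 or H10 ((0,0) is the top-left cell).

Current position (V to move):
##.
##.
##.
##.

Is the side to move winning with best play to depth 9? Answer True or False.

[##./##./##./##.] V move#1: V02:+1/###/###/##./##.*, V12:+1/##./###/###/##., V22:+1/##./##./###/###
[###/###/##./##.] end (terminal -1, H#2); searched ##./##./##./##. to 9

V winning at [##./##./##./##.]: True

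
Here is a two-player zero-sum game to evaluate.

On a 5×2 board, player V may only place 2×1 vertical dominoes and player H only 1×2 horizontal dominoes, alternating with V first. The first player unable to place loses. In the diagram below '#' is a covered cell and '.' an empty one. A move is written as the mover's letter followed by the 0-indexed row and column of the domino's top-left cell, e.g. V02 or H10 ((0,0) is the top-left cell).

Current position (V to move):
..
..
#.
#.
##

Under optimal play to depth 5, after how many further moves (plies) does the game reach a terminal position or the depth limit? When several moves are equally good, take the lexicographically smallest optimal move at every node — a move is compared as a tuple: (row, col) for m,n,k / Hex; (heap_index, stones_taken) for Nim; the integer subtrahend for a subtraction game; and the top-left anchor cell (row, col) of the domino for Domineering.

PV length from [../../#./#./##]: 1 ply

ply 1, V at ../../#./#./## | V00=+1→#./#./#./#./##*; V01=+1→.#/.#/#./#./##; V11=-1→../.#/##/#./##; V21=-1→../../##/##/##
ply 2: #./#./#./#./## is terminal -1 (H); from ../../#./#./## depth 5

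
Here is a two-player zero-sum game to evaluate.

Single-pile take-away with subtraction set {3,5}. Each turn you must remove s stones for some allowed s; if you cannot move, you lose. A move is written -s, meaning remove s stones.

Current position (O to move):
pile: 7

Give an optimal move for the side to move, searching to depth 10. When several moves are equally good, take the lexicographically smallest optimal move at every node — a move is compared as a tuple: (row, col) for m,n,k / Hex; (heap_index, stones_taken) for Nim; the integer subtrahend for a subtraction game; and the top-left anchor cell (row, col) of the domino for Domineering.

ply 1, O at 7 | -3=-1→4; -5=+1→2*
ply 2: 2 is terminal -1 (X); from 7 depth 10

O's best at [7]: -5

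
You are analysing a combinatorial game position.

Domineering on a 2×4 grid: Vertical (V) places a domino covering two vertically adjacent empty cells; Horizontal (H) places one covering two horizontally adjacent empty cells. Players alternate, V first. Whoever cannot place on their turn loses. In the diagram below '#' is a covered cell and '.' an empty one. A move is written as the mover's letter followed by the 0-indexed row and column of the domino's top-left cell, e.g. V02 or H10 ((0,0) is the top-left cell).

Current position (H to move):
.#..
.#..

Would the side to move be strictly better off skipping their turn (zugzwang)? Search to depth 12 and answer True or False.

[.#../.#..] H move#1: H02:+1/.###/.#..*, H12:+1/.#../.###
[.###/.#..] V move#2: V00:-1/####/##..*
[####/##..] H move#3: H12:+1/####/####*
[####/####] end (terminal -1, V#4); searched .#../.#.. to 12
pass branch (V moves first from the same position):
  | [.#../.#..] V move#1: V00:-1/##../##.., V02:+1/.##./.##.*, V03:+1/.#.#/.#.#
  | [.##./.##.] end (terminal -1, H#2); searched .#../.#.. to 12
H moving scores +1; H passing scores -1

zugzwang(.#../.#.., H) = False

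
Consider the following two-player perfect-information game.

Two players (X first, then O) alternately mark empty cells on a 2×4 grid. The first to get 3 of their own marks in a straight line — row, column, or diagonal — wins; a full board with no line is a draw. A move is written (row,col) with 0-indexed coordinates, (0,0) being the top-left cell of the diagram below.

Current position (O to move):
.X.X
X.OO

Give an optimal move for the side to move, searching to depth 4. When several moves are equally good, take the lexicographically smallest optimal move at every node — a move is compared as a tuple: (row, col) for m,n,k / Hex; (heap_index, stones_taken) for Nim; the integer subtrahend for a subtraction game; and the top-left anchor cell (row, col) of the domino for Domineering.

O's best at [.X.X/X.OO]: (1,1)

[.X.X/X.OO] O move#1: (0,0):-1/OX.X/X.OO, (0,2):+0/.XOX/X.OO, (1,1):+1/.X.X/XOOO*
[.X.X/XOOO] end (terminal -1, X#2); searched .X.X/X.OO to 4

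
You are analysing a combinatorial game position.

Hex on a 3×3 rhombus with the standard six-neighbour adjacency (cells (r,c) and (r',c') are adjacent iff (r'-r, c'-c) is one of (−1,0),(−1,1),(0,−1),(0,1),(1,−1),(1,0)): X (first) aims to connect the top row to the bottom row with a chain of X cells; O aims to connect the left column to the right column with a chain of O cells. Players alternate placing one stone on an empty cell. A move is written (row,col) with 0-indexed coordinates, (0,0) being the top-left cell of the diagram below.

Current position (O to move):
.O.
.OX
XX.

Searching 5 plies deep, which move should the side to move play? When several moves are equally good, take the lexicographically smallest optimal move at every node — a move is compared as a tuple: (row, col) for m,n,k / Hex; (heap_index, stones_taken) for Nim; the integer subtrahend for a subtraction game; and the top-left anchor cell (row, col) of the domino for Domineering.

ply 1, O at .O./.OX/XX. | (0,0)=-1→OO./.OX/XX.; (0,2)=+1→.OO/.OX/XX.*; (1,0)=-1→.O./OOX/XX.; (2,2)=-1→.O./.OX/XXO
ply 2, X at .OO/.OX/XX. | (0,0)=-1→XOO/.OX/XX.*; (1,0)=-1→.OO/XOX/XX.; (2,2)=-1→.OO/.OX/XXX
ply 3, O at XOO/.OX/XX. | (1,0)=+1→XOO/OOX/XX.*; (2,2)=-1→XOO/.OX/XXO
ply 4: XOO/OOX/XX. is terminal -1 (X); from .O./.OX/XX. depth 5

O's best at [.O./.OX/XX.]: (0,2)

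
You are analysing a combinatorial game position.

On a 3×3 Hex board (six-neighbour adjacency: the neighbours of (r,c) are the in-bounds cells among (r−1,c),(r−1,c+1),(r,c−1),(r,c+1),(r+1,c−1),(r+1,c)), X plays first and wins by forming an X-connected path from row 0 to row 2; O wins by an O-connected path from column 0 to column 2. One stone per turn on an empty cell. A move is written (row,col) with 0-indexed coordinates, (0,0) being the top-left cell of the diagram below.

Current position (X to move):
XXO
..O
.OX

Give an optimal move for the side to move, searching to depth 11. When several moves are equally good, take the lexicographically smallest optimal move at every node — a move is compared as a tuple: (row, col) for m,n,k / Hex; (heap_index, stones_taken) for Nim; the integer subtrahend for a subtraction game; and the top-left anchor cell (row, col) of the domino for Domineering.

[XXO/..O/.OX] X move#1: (1,0):-1/XXO/X.O/.OX, (1,1):-1/XXO/.XO/.OX, (2,0):+1/XXO/..O/XOX*
[XXO/..O/XOX] O move#2: (1,0):-1/XXO/O.O/XOX*, (1,1):-1/XXO/.OO/XOX
[XXO/O.O/XOX] X move#3: (1,1):+1/XXO/OXO/XOX*
[XXO/OXO/XOX] end (terminal -1, O#4); searched XXO/..O/.OX to 11

X's best at [XXO/..O/.OX]: (2,0)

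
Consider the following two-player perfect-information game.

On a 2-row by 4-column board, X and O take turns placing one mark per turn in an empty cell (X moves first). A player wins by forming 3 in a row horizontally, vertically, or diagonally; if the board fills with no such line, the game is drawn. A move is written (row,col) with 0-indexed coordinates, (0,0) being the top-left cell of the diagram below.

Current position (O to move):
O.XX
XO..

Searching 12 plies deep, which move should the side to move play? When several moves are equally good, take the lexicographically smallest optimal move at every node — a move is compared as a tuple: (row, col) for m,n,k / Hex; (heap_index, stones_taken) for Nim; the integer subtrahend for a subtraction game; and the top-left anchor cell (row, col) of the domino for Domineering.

O's best at [O.XX/XO..]: (0,1)

p1 O@[O.XX/XO..]: (0,1)[OOXX/XO..]+0* (1,2)[O.XX/XOO.]-1 (1,3)[O.XX/XO.O]-1
p2 X@[OOXX/XO..]: (1,2)[OOXX/XOX.]+0* (1,3)[OOXX/XO.X]+0
p3 O@[OOXX/XOX.]: (1,3)[OOXX/XOXO]+0*
p4 X@[OOXX/XOXO] terminal +0; root [O.XX/XO..] d12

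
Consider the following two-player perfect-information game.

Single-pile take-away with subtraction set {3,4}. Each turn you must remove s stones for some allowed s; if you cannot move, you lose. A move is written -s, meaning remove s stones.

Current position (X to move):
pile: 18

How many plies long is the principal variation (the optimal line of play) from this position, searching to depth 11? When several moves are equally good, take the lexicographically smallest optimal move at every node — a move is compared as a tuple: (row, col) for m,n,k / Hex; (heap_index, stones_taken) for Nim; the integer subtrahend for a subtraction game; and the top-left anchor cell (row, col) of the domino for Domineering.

PV length from [18]: 5 plies

[18] X move#1: -3:+1/15*, -4:+1/14
[15] O move#2: -3:-1/12*, -4:-1/11
[12] X move#3: -3:+1/9*, -4:+1/8
[9] O move#4: -3:-1/6*, -4:-1/5
[6] X move#5: -3:-1/3, -4:+1/2*
[2] end (terminal -1, O#6); searched 18 to 11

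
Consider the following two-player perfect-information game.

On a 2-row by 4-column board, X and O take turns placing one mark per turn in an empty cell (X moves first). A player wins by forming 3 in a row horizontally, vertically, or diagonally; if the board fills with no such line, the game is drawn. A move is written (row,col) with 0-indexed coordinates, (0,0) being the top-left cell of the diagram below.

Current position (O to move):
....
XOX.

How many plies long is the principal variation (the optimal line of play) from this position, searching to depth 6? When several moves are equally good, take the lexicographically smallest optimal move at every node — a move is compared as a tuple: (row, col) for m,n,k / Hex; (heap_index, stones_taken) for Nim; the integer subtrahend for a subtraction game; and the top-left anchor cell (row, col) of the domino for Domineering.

PV length from [..../XOX.]: 5 plies

[..../XOX.] O move#1: (0,0):+0/O.../XOX.*, (0,1):+0/.O../XOX., (0,2):+0/..O./XOX., (0,3):+0/...O/XOX., (1,3):+0/..../XOXO
[O.../XOX.] X move#2: (0,1):+0/OX../XOX.*, (0,2):+0/O.X./XOX., (0,3):+0/O..X/XOX., (1,3):+0/O.../XOXX
[OX../XOX.] O move#3: (0,2):+0/OXO./XOX.*, (0,3):+0/OX.O/XOX., (1,3):+0/OX../XOXO
[OXO./XOX.] X move#4: (0,3):+0/OXOX/XOX.*, (1,3):+0/OXO./XOXX
[OXOX/XOX.] O move#5: (1,3):+0/OXOX/XOXO*
[OXOX/XOXO] end (terminal +0, X#6); searched ..../XOX. to 6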